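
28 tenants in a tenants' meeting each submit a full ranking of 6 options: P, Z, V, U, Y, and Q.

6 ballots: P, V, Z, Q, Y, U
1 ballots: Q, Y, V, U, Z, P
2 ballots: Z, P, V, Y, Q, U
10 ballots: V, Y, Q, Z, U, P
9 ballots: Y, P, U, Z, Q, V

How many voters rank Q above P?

Ballots ranking Q above P: 1+10 = 11.
Ballots ranking P above Q: 6+2+9 = 17.
So 11 of 28 voters prefer Q to P.

11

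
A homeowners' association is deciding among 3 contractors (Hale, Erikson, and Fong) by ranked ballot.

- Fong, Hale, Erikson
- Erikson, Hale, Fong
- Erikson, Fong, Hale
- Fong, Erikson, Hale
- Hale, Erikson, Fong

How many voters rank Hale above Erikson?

2

Ballots ranking Hale above Erikson: 2.
Ballots ranking Erikson above Hale: 3.
So 2 of 5 voters prefer Hale to Erikson.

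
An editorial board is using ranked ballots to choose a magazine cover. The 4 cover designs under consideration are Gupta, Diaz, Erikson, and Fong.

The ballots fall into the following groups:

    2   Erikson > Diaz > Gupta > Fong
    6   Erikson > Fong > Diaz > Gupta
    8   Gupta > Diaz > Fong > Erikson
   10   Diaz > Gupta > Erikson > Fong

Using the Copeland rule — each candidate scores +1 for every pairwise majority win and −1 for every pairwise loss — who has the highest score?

Pairwise results:
  Gupta vs Diaz: Diaz wins 18–8.
  Gupta vs Erikson: Gupta wins 18–8.
  Gupta vs Fong: Gupta wins 20–6.
  Diaz vs Erikson: Diaz wins 18–8.
  Diaz vs Fong: Diaz wins 20–6.
  Erikson vs Fong: Erikson wins 18–8.
Copeland scores (wins − losses):
  Gupta: 2 − 1 = 1
  Diaz: 3 − 0 = 3
  Erikson: 1 − 2 = -1
  Fong: 0 − 3 = -3
Diaz has the best Copeland score.

Diaz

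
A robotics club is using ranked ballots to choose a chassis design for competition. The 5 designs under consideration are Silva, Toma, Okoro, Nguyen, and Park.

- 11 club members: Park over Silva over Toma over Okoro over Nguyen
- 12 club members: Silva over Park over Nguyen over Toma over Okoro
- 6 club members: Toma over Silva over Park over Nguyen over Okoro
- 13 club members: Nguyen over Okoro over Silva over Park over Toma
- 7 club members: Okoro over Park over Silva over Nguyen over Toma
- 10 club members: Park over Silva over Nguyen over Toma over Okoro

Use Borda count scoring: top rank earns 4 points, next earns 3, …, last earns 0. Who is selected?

Silva

Borda scores:
  Silva: 11·3 + 12·4 + 6·3 + 13·2 + 7·2 + 10·3 = 169
  Toma: 11·2 + 12·1 + 6·4 + 13·0 + 7·0 + 10·1 = 68
  Okoro: 11·1 + 12·0 + 6·0 + 13·3 + 7·4 + 10·0 = 78
  Nguyen: 11·0 + 12·2 + 6·1 + 13·4 + 7·1 + 10·2 = 109
  Park: 11·4 + 12·3 + 6·2 + 13·1 + 7·3 + 10·4 = 166
Silva has the highest total.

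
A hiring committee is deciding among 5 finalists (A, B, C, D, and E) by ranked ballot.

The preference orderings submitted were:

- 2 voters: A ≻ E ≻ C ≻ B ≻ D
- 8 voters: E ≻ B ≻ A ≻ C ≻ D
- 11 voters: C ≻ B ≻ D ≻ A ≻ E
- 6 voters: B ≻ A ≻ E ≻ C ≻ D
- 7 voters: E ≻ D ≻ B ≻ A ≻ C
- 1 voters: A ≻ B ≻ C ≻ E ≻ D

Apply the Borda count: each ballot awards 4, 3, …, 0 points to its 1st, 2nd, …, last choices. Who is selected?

B

Borda scores:
  A: 2·4 + 8·2 + 11·1 + 6·3 + 7·1 + 4 = 64
  B: 2·1 + 8·3 + 11·3 + 6·4 + 7·2 + 3 = 100
  C: 2·2 + 8·1 + 11·4 + 6·1 + 7·0 + 2 = 64
  D: 2·0 + 8·0 + 11·2 + 6·0 + 7·3 + 0 = 43
  E: 2·3 + 8·4 + 11·0 + 6·2 + 7·4 + 1 = 79
B has the highest total.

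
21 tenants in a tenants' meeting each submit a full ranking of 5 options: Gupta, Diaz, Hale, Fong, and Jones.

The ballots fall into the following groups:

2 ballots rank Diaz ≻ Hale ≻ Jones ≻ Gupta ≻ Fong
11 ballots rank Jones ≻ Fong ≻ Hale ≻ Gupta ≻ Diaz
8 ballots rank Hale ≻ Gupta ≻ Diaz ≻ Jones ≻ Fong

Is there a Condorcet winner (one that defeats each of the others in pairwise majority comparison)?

Head-to-head results (21 voters total):
Gupta vs Diaz: Gupta wins 19–2.
Gupta vs Hale: Hale wins 21–0.
Gupta vs Fong: Fong wins 11–10.
Gupta vs Jones: Jones wins 13–8.
Diaz vs Hale: Hale wins 19–2.
Diaz vs Fong: Fong wins 11–10.
Diaz vs Jones: Jones wins 11–10.
Hale vs Fong: Fong wins 11–10.
Hale vs Jones: Jones wins 11–10.
Fong vs Jones: Jones wins 21–0.
Jones beats each rival — Gupta (13–8), Diaz (11–10), Hale (11–10), Fong (21–0) — so Jones is the Condorcet winner.

Yes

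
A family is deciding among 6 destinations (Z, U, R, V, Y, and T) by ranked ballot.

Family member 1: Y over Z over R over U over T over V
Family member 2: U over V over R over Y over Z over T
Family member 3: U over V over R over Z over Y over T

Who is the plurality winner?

First-place vote totals:
  Z: 0
  U: 2
  R: 0
  V: 0
  Y: 1
  T: 0
U has the most first-place votes.

U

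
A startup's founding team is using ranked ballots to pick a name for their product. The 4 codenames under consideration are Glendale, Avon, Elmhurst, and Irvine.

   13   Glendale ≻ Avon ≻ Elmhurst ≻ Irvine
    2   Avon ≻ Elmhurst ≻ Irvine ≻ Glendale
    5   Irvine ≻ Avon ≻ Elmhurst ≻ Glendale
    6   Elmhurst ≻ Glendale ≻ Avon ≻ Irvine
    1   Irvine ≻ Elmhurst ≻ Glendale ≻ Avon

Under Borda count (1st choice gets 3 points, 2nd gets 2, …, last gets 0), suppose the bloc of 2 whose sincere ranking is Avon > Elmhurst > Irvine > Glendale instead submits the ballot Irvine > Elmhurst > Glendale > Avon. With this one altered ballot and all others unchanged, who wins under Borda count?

Borda totals with the altered ballot: Glendale 54, Avon 42, Elmhurst 42, Irvine 24.
The winner is unchanged: still Glendale.

Glendale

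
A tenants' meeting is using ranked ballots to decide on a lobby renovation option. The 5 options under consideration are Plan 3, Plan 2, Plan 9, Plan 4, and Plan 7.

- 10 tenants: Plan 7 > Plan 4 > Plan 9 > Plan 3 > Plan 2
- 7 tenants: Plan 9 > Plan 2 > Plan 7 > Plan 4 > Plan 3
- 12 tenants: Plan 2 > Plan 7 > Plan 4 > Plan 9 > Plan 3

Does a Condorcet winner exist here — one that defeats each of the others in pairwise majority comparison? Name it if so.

Head-to-head results (29 voters total):
Plan 3 vs Plan 2: Plan 2 wins 19–10.
Plan 3 vs Plan 9: Plan 9 wins 29–0.
Plan 3 vs Plan 4: Plan 4 wins 29–0.
Plan 3 vs Plan 7: Plan 7 wins 29–0.
Plan 2 vs Plan 9: Plan 9 wins 17–12.
Plan 2 vs Plan 4: Plan 2 wins 19–10.
Plan 2 vs Plan 7: Plan 2 wins 19–10.
Plan 9 vs Plan 4: Plan 4 wins 22–7.
Plan 9 vs Plan 7: Plan 7 wins 22–7.
Plan 4 vs Plan 7: Plan 7 wins 29–0.
No candidate beats all others: Plan 2 beats Plan 4 beats Plan 9 beats Plan 2, a majority cycle.

There is no Condorcet winner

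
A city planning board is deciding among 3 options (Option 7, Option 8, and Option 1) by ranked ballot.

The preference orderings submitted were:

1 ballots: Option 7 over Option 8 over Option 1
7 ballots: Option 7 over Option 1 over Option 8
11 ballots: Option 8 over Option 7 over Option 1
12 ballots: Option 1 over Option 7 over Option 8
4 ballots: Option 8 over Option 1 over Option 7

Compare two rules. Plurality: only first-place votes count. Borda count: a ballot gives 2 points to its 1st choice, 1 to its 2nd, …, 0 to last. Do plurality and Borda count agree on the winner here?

Plurality first-place counts: Option 7 8, Option 8 15, Option 1 12 → Option 8.
Borda totals: Option 7 39, Option 8 31, Option 1 35 → Option 7.
The two rules disagree: plurality picks Option 8, Borda picks Option 7.

No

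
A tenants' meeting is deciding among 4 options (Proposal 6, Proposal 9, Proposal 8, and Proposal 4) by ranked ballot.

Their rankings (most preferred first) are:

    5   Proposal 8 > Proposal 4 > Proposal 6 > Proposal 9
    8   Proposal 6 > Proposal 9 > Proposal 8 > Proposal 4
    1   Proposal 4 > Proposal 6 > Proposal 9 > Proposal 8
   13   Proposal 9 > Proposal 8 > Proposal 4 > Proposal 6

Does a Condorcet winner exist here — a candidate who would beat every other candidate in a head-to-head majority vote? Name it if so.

There is no Condorcet winner

Head-to-head results (27 voters total):
Proposal 6 vs Proposal 9: Proposal 6 wins 14–13.
Proposal 6 vs Proposal 8: Proposal 8 wins 18–9.
Proposal 6 vs Proposal 4: Proposal 4 wins 19–8.
Proposal 9 vs Proposal 8: Proposal 9 wins 22–5.
Proposal 9 vs Proposal 4: Proposal 9 wins 21–6.
Proposal 8 vs Proposal 4: Proposal 8 wins 26–1.
No candidate beats all others: Proposal 6 beats Proposal 9 beats Proposal 8 beats Proposal 6, a majority cycle.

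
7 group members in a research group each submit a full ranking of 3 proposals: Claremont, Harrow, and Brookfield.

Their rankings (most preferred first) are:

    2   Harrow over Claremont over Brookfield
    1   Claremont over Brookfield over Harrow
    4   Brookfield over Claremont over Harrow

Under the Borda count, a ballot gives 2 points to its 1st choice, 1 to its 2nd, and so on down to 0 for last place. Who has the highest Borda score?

Brookfield

Borda scores:
  Claremont: 2·1 + 2 + 4·1 = 8
  Harrow: 2·2 + 0 + 4·0 = 4
  Brookfield: 2·0 + 1 + 4·2 = 9
Brookfield has the highest total.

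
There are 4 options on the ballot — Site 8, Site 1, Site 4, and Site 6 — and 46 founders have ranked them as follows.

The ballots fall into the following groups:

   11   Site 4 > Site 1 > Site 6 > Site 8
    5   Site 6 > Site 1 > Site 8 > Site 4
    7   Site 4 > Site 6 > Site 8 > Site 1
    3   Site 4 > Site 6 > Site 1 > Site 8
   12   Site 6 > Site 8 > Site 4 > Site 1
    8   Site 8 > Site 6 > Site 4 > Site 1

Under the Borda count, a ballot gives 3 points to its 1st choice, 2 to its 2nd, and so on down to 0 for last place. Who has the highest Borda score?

Site 6

Borda scores:
  Site 8: 11·0 + 5·1 + 7·1 + 3·0 + 12·2 + 8·3 = 60
  Site 1: 11·2 + 5·2 + 7·0 + 3·1 + 12·0 + 8·0 = 35
  Site 4: 11·3 + 5·0 + 7·3 + 3·3 + 12·1 + 8·1 = 83
  Site 6: 11·1 + 5·3 + 7·2 + 3·2 + 12·3 + 8·2 = 98
Site 6 has the highest total.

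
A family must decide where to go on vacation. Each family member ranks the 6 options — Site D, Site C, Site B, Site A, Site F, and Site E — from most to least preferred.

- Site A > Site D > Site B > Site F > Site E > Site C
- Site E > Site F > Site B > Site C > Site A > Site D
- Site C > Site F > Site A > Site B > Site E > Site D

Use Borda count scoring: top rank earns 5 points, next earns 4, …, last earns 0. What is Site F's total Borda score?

10

Borda scores:
  Site D: 4 + 0 + 0 = 4
  Site C: 0 + 2 + 5 = 7
  Site B: 3 + 3 + 2 = 8
  Site A: 5 + 1 + 3 = 9
  Site F: 2 + 4 + 4 = 10
  Site E: 1 + 5 + 1 = 7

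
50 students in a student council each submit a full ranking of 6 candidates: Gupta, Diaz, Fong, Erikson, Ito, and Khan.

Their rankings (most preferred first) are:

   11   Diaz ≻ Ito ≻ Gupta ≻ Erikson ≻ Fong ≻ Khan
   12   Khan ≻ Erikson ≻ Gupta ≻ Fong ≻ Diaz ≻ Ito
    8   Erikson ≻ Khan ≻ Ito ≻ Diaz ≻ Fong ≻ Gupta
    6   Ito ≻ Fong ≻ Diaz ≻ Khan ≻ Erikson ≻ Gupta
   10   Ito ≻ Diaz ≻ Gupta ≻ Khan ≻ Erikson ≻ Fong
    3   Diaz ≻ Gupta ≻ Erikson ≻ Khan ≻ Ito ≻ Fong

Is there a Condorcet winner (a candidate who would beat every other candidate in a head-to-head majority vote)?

Yes

Head-to-head results (50 voters total):
Gupta vs Diaz: Diaz wins 38–12.
Gupta vs Fong: Gupta wins 36–14.
Gupta vs Erikson: Erikson wins 26–24.
Gupta vs Ito: Ito wins 35–15.
Gupta vs Khan: Khan wins 26–24.
Diaz vs Fong: Diaz wins 32–18.
Diaz vs Erikson: Diaz wins 30–20.
Diaz vs Ito: Diaz wins 26–24.
Diaz vs Khan: Diaz wins 30–20.
Fong vs Erikson: Erikson wins 44–6.
Fong vs Ito: Ito wins 38–12.
Fong vs Khan: Khan wins 33–17.
Erikson vs Ito: Ito wins 27–23.
Erikson vs Khan: Khan wins 28–22.
Ito vs Khan: Ito wins 27–23.
Diaz beats each rival — Gupta (38–12), Fong (32–18), Erikson (30–20), Ito (26–24), Khan (30–20) — so Diaz is the Condorcet winner.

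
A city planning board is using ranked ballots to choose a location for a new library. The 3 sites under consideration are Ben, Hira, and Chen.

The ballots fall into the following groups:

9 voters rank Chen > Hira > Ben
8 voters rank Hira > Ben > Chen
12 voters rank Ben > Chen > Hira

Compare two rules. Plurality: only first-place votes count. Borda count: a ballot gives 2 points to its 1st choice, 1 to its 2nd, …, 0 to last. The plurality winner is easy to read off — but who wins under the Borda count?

Ben

Plurality first-place counts: Ben 12, Hira 8, Chen 9 → Ben.
Borda totals: Ben 32, Hira 25, Chen 30 → Ben.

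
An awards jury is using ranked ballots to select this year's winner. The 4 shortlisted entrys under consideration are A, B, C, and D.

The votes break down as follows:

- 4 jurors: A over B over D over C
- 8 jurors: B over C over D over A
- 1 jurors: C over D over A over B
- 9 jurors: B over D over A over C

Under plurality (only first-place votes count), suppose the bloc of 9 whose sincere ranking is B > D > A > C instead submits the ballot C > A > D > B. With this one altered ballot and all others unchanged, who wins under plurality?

First-place totals with the altered ballot: A 4, B 8, C 10, D 0.
The switch changes the winner from B to C.

C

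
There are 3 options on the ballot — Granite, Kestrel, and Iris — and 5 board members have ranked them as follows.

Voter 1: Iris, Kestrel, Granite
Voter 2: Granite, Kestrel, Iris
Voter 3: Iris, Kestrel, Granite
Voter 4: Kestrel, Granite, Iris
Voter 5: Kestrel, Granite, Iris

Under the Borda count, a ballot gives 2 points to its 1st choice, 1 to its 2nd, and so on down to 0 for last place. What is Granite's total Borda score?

Borda scores:
  Granite: 0 + 2 + 0 + 1 + 1 = 4
  Kestrel: 1 + 1 + 1 + 2 + 2 = 7
  Iris: 2 + 0 + 2 + 0 + 0 = 4

4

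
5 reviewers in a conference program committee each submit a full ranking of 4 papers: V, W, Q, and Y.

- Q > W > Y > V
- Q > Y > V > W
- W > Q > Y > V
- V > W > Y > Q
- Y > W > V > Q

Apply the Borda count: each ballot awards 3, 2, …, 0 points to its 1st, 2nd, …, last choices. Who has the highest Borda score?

W

Borda scores:
  V: 0 + 1 + 0 + 3 + 1 = 5
  W: 2 + 0 + 3 + 2 + 2 = 9
  Q: 3 + 3 + 2 + 0 + 0 = 8
  Y: 1 + 2 + 1 + 1 + 3 = 8
W has the highest total.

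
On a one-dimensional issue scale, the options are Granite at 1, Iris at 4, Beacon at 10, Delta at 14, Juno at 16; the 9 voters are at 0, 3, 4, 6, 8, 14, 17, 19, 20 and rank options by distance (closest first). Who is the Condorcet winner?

With single-peaked preferences on a line, the Condorcet winner is the candidate closest to the median voter.
The median voter (position 8) is closest to Beacon at 10.
Check: Beacon vs Delta — voters closer to Beacon: 5 of 9.

Beacon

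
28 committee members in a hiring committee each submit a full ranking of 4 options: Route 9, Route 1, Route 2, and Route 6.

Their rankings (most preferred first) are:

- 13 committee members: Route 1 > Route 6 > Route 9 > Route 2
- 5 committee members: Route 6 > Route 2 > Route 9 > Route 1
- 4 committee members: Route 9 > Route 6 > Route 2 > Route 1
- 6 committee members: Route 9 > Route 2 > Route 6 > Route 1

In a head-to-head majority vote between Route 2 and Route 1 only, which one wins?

Route 2

Ballots ranking Route 2 above Route 1: 5+4+6 = 15.
Ballots ranking Route 1 above Route 2: 13.
Route 2 wins the head-to-head, 15–13.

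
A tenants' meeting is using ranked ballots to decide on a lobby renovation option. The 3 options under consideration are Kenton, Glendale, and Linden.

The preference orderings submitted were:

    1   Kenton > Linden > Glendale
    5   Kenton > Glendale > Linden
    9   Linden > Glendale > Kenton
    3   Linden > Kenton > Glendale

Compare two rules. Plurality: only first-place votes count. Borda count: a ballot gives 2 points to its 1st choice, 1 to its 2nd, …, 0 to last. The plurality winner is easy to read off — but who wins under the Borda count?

Linden

Plurality first-place counts: Kenton 6, Glendale 0, Linden 12 → Linden.
Borda totals: Kenton 15, Glendale 14, Linden 25 → Linden.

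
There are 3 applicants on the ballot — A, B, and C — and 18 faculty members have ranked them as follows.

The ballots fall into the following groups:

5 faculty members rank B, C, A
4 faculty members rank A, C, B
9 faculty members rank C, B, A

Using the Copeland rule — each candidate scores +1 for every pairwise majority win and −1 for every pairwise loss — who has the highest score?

Pairwise results:
  A vs B: B wins 14–4.
  A vs C: C wins 14–4.
  B vs C: C wins 13–5.
Copeland scores (wins − losses):
  A: 0 − 2 = -2
  B: 1 − 1 = 0
  C: 2 − 0 = 2
C has the best Copeland score.

C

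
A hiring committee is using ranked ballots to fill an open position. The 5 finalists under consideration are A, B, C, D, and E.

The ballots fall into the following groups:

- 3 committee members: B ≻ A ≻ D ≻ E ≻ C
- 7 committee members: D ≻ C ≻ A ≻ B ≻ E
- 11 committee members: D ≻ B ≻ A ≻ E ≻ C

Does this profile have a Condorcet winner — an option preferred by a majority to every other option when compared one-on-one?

Yes

Head-to-head results (21 voters total):
A vs B: B wins 14–7.
A vs C: A wins 14–7.
A vs D: D wins 18–3.
A vs E: A wins 21–0.
B vs C: B wins 14–7.
B vs D: D wins 18–3.
B vs E: B wins 21–0.
C vs D: D wins 21–0.
C vs E: E wins 14–7.
D vs E: D wins 21–0.
D beats each rival — A (18–3), B (18–3), C (21–0), E (21–0) — so D is the Condorcet winner.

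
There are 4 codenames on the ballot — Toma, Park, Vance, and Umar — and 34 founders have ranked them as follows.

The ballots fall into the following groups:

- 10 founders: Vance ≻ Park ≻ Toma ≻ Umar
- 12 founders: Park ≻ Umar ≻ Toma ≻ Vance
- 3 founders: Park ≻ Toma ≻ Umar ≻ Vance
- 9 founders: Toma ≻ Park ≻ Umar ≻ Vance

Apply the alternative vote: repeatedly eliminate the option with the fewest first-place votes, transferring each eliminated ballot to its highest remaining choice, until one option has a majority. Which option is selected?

Park

Round 1: Park 15, Vance 10, Toma 9, Umar 0. Umar has the fewest and is eliminated.
Round 2: Park 15, Vance 10, Toma 9. Toma has the fewest and is eliminated.
Round 3: Park 24, Vance 10. Park has a majority.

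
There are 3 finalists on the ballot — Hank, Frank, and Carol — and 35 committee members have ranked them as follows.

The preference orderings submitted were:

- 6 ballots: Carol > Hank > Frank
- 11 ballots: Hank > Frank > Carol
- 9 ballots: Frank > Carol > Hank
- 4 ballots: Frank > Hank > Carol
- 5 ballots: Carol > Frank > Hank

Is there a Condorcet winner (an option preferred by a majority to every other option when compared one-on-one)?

Yes

Head-to-head results (35 voters total):
Hank vs Frank: Frank wins 18–17.
Hank vs Carol: Carol wins 20–15.
Frank vs Carol: Frank wins 24–11.
Frank beats each rival — Hank (18–17), Carol (24–11) — so Frank is the Condorcet winner.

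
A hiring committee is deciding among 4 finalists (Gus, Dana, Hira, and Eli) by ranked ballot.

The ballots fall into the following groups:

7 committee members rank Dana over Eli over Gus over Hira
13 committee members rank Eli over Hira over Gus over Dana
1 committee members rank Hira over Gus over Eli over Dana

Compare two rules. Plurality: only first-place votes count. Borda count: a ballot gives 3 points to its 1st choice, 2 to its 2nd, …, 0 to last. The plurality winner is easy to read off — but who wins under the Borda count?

Eli

Plurality first-place counts: Gus 0, Dana 7, Hira 1, Eli 13 → Eli.
Borda totals: Gus 22, Dana 21, Hira 29, Eli 54 → Eli.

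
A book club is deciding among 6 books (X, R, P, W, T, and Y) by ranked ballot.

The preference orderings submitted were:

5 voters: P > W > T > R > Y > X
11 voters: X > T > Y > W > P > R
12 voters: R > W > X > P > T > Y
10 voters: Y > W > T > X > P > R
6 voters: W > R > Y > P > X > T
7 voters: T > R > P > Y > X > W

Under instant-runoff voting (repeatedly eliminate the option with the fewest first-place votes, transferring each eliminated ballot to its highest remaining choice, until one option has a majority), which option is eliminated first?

P

Round 1: R 12, X 11, Y 10, T 7, W 6, P 5. P has the fewest and is eliminated.
Round 2: R 12, X 11, W 11, Y 10, T 7. T has the fewest and is eliminated.
Round 3: R 19, X 11, W 11, Y 10. Y has the fewest and is eliminated.
Round 4: W 21, R 19, X 11. X has the fewest and is eliminated.
Round 5: W 32, R 19. W has a majority.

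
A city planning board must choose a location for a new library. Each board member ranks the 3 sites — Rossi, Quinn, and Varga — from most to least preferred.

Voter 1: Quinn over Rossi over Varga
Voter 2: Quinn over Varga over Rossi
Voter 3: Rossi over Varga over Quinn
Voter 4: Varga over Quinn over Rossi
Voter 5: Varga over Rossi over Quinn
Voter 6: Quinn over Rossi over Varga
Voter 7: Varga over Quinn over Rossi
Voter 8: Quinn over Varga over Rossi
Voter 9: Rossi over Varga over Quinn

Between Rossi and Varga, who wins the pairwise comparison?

Ballots ranking Rossi above Varga: 4.
Ballots ranking Varga above Rossi: 5.
Varga wins the head-to-head, 5–4.

Varga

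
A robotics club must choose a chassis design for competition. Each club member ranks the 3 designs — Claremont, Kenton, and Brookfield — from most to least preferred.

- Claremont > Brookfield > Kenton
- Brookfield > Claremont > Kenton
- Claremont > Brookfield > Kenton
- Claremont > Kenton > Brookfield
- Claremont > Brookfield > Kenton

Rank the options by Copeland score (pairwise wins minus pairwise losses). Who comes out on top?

Pairwise results:
  Claremont vs Kenton: Claremont wins 5–0.
  Claremont vs Brookfield: Claremont wins 4–1.
  Kenton vs Brookfield: Brookfield wins 4–1.
Copeland scores (wins − losses):
  Claremont: 2 − 0 = 2
  Kenton: 0 − 2 = -2
  Brookfield: 1 − 1 = 0
Claremont has the best Copeland score.

Claremont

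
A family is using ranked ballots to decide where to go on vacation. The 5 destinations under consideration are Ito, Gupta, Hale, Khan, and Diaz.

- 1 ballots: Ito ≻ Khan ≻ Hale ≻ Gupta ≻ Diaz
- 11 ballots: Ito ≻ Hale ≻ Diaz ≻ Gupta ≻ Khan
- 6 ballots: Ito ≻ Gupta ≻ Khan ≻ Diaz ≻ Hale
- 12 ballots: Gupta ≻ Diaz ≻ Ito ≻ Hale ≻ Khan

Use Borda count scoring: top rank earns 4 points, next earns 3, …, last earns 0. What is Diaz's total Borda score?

64

Borda scores:
  Ito: 4 + 11·4 + 6·4 + 12·2 = 96
  Gupta: 1 + 11·1 + 6·3 + 12·4 = 78
  Hale: 2 + 11·3 + 6·0 + 12·1 = 47
  Khan: 3 + 11·0 + 6·2 + 12·0 = 15
  Diaz: 0 + 11·2 + 6·1 + 12·3 = 64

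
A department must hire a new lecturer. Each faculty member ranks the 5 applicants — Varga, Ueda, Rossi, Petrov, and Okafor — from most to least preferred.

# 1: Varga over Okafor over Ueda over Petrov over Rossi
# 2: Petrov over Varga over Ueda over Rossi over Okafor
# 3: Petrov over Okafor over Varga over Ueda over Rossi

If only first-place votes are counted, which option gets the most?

First-place vote totals:
  Varga: 1
  Ueda: 0
  Rossi: 0
  Petrov: 2
  Okafor: 0
Petrov has the most first-place votes.

Petrov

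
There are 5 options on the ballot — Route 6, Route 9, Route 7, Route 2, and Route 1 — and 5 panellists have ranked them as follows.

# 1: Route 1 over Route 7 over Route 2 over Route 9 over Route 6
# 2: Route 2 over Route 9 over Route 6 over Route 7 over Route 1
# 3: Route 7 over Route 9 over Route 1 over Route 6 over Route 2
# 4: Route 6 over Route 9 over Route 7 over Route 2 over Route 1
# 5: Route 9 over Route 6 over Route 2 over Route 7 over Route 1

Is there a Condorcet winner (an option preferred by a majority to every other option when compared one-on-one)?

Yes

Head-to-head results (5 voters total):
Route 6 vs Route 9: Route 9 wins 4–1.
Route 6 vs Route 7: Route 6 wins 3–2.
Route 6 vs Route 2: Route 6 wins 3–2.
Route 6 vs Route 1: Route 6 wins 3–2.
Route 9 vs Route 7: Route 9 wins 3–2.
Route 9 vs Route 2: Route 9 wins 3–2.
Route 9 vs Route 1: Route 9 wins 4–1.
Route 7 vs Route 2: Route 7 wins 3–2.
Route 7 vs Route 1: Route 7 wins 4–1.
Route 2 vs Route 1: Route 2 wins 3–2.
Route 9 beats each rival — Route 6 (4–1), Route 7 (3–2), Route 2 (3–2), Route 1 (4–1) — so Route 9 is the Condorcet winner.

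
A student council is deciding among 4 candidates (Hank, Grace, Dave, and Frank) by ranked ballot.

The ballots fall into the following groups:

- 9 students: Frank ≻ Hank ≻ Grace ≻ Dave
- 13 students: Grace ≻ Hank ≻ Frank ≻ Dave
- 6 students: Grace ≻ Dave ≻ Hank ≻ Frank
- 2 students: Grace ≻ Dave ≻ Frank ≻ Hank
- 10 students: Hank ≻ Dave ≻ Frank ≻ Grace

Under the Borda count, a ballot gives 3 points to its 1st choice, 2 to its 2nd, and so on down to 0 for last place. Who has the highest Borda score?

Hank

Borda scores:
  Hank: 9·2 + 13·2 + 6·1 + 2·0 + 10·3 = 80
  Grace: 9·1 + 13·3 + 6·3 + 2·3 + 10·0 = 72
  Dave: 9·0 + 13·0 + 6·2 + 2·2 + 10·2 = 36
  Frank: 9·3 + 13·1 + 6·0 + 2·1 + 10·1 = 52
Hank has the highest total.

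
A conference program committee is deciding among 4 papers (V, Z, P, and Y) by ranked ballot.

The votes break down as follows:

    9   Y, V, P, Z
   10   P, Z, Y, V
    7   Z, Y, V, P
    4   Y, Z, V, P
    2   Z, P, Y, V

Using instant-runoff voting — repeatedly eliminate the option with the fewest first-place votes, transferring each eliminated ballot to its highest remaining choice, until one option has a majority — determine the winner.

Y

Round 1: Y 13, P 10, Z 9, V 0. V has the fewest and is eliminated.
Round 2: Y 13, P 10, Z 9. Z has the fewest and is eliminated.
Round 3: Y 20, P 12. Y has a majority.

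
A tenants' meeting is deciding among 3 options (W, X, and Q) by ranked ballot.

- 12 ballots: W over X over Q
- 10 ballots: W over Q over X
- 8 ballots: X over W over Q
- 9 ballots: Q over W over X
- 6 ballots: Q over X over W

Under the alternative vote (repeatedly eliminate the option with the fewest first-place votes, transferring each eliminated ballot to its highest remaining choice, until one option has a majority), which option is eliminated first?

X

Round 1: W 22, Q 15, X 8. X has the fewest and is eliminated.
Round 2: W 30, Q 15. W has a majority.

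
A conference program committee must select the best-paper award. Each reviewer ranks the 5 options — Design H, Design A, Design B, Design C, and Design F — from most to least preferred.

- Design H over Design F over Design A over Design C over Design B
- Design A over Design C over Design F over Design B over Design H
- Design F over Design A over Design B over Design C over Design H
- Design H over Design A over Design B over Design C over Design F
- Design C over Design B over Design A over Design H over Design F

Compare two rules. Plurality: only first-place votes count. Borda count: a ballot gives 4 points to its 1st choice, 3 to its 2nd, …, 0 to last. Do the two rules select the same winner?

No

Plurality first-place counts: Design H 2, Design A 1, Design B 0, Design C 1, Design F 1 → Design H.
Borda totals: Design H 9, Design A 14, Design B 8, Design C 10, Design F 9 → Design A.
The two rules disagree: plurality picks Design H, Borda picks Design A.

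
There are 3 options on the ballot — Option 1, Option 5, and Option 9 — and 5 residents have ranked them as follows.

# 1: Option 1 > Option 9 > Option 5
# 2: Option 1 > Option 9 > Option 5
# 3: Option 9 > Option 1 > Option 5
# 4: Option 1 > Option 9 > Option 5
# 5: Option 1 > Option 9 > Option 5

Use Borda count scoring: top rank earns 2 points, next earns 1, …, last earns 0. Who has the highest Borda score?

Option 1

Borda scores:
  Option 1: 2 + 2 + 1 + 2 + 2 = 9
  Option 5: 0 + 0 + 0 + 0 + 0 = 0
  Option 9: 1 + 1 + 2 + 1 + 1 = 6
Option 1 has the highest total.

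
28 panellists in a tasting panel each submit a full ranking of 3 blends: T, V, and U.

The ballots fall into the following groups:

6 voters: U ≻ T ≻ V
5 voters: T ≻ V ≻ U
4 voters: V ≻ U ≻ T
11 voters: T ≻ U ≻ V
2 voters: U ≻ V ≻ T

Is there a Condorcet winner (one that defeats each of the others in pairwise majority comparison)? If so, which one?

T

Head-to-head results (28 voters total):
T vs V: T wins 22–6.
T vs U: T wins 16–12.
V vs U: U wins 19–9.
T beats each rival — V (22–6), U (16–12) — so T is the Condorcet winner.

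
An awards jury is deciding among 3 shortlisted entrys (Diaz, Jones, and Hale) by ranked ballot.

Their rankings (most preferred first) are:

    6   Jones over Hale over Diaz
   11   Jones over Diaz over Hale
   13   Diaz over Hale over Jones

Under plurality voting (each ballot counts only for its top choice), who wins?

Jones

First-place vote totals:
  Diaz: 13
  Jones: 17
  Hale: 0
Jones has the most first-place votes.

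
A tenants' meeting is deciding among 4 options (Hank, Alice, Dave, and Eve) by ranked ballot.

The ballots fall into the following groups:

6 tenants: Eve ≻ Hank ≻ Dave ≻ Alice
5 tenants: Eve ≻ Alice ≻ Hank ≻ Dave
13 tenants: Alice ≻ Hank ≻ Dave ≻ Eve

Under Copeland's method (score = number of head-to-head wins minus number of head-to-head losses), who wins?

Pairwise results:
  Hank vs Alice: Alice wins 18–6.
  Hank vs Dave: Hank wins 24–0.
  Hank vs Eve: Hank wins 13–11.
  Alice vs Dave: Alice wins 18–6.
  Alice vs Eve: Alice wins 13–11.
  Dave vs Eve: Dave wins 13–11.
Copeland scores (wins − losses):
  Hank: 2 − 1 = 1
  Alice: 3 − 0 = 3
  Dave: 1 − 2 = -1
  Eve: 0 − 3 = -3
Alice has the best Copeland score.

Alice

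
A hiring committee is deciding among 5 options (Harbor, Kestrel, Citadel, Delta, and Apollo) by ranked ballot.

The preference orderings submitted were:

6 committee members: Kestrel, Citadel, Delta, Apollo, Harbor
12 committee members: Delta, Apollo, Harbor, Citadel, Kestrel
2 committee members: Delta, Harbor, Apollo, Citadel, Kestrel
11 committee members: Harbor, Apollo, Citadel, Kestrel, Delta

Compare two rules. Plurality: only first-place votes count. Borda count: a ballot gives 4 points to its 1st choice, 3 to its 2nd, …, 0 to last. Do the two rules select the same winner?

Plurality first-place counts: Harbor 11, Kestrel 6, Citadel 0, Delta 14, Apollo 0 → Delta.
Borda totals: Harbor 74, Kestrel 35, Citadel 54, Delta 68, Apollo 79 → Apollo.
The two rules disagree: plurality picks Delta, Borda picks Apollo.

No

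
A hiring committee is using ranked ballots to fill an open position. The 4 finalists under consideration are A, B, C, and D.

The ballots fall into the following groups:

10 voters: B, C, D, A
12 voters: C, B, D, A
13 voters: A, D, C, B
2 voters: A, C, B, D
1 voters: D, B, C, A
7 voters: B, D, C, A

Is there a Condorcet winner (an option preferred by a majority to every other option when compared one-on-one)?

Head-to-head results (45 voters total):
A vs B: B wins 30–15.
A vs C: C wins 30–15.
A vs D: D wins 30–15.
B vs C: C wins 27–18.
B vs D: B wins 31–14.
C vs D: C wins 24–21.
C beats each rival — A (30–15), B (27–18), D (24–21) — so C is the Condorcet winner.

Yes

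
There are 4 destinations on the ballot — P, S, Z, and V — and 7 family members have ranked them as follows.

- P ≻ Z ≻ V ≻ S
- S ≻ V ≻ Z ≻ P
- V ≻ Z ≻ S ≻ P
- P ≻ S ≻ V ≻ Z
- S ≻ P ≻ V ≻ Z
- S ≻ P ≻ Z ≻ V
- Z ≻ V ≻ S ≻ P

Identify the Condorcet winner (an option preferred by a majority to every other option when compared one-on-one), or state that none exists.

Head-to-head results (7 voters total):
P vs S: S wins 5–2.
P vs Z: P wins 4–3.
P vs V: P wins 4–3.
S vs Z: S wins 4–3.
S vs V: S wins 4–3.
Z vs V: V wins 4–3.
S beats each rival — P (5–2), Z (4–3), V (4–3) — so S is the Condorcet winner.

S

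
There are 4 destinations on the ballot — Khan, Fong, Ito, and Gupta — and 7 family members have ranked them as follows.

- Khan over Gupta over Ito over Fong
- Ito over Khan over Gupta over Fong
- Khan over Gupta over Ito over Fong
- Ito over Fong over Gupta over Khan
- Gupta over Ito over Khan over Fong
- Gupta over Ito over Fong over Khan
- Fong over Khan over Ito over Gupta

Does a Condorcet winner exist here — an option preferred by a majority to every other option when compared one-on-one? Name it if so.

There is no Condorcet winner

Head-to-head results (7 voters total):
Khan vs Fong: Khan wins 4–3.
Khan vs Ito: Ito wins 4–3.
Khan vs Gupta: Khan wins 4–3.
Fong vs Ito: Ito wins 6–1.
Fong vs Gupta: Gupta wins 5–2.
Ito vs Gupta: Gupta wins 4–3.
No candidate beats all others: Khan beats Gupta beats Ito beats Khan, a majority cycle.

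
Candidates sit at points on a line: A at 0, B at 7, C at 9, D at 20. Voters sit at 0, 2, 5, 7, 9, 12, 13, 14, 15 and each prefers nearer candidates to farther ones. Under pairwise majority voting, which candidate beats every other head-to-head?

With single-peaked preferences on a line, the Condorcet winner is the candidate closest to the median voter.
The median voter (position 9) is closest to C at 9.
Check: C vs B — voters closer to C: 5 of 9.

C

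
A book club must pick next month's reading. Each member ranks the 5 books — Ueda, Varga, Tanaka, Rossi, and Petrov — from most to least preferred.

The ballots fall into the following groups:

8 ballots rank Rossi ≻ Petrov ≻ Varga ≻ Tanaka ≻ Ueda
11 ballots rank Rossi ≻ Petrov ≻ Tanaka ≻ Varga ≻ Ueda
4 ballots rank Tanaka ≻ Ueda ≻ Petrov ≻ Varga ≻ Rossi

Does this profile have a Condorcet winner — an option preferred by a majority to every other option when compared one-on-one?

Yes

Head-to-head results (23 voters total):
Ueda vs Varga: Varga wins 19–4.
Ueda vs Tanaka: Tanaka wins 23–0.
Ueda vs Rossi: Rossi wins 19–4.
Ueda vs Petrov: Petrov wins 19–4.
Varga vs Tanaka: Tanaka wins 15–8.
Varga vs Rossi: Rossi wins 19–4.
Varga vs Petrov: Petrov wins 23–0.
Tanaka vs Rossi: Rossi wins 19–4.
Tanaka vs Petrov: Petrov wins 19–4.
Rossi vs Petrov: Rossi wins 19–4.
Rossi beats each rival — Ueda (19–4), Varga (19–4), Tanaka (19–4), Petrov (19–4) — so Rossi is the Condorcet winner.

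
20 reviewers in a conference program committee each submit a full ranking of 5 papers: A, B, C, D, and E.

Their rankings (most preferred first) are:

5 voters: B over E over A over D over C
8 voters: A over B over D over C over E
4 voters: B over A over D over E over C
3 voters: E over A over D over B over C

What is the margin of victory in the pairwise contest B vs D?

14

Ballots ranking B above D: 5+8+4 = 17.
Ballots ranking D above B: 3.
B wins 17–3, a margin of 14.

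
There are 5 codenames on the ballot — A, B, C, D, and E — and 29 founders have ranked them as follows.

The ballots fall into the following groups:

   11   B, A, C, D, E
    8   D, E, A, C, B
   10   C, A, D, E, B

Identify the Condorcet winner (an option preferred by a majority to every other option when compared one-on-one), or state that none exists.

Head-to-head results (29 voters total):
A vs B: A wins 18–11.
A vs C: A wins 19–10.
A vs D: A wins 21–8.
A vs E: A wins 21–8.
B vs C: C wins 18–11.
B vs D: D wins 18–11.
B vs E: E wins 18–11.
C vs D: C wins 21–8.
C vs E: C wins 21–8.
D vs E: D wins 29–0.
A beats each rival — B (18–11), C (19–10), D (21–8), E (21–8) — so A is the Condorcet winner.

A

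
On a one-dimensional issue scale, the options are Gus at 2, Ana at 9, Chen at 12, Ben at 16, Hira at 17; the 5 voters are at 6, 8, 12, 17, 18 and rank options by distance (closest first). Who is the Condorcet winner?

Chen

With single-peaked preferences on a line, the Condorcet winner is the candidate closest to the median voter.
The median voter (position 12) is closest to Chen at 12.
Check: Chen vs Gus — voters closer to Chen: 4 of 5.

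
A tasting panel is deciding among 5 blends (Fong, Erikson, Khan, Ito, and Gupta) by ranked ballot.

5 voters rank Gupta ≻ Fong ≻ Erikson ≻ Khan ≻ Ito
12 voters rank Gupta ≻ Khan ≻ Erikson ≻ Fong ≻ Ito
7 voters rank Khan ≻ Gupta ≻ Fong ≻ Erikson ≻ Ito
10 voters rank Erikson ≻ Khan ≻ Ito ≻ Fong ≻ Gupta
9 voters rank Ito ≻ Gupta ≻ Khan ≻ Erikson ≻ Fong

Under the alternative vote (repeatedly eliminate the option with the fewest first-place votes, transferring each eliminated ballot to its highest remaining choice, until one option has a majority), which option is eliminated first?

Fong

Round 1: Gupta 17, Erikson 10, Ito 9, Khan 7, Fong 0. Fong has the fewest and is eliminated.
Round 2: Gupta 17, Erikson 10, Ito 9, Khan 7. Khan has the fewest and is eliminated.
Round 3: Gupta 24, Erikson 10, Ito 9. Gupta has a majority.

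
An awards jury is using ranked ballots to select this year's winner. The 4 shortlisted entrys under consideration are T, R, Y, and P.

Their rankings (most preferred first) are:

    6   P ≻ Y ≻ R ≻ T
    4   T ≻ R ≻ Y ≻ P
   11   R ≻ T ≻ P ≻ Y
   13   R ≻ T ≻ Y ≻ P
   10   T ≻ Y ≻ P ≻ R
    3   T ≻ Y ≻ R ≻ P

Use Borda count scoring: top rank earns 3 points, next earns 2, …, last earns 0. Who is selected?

T

Borda scores:
  T: 6·0 + 4·3 + 11·2 + 13·2 + 10·3 + 3·3 = 99
  R: 6·1 + 4·2 + 11·3 + 13·3 + 10·0 + 3·1 = 89
  Y: 6·2 + 4·1 + 11·0 + 13·1 + 10·2 + 3·2 = 55
  P: 6·3 + 4·0 + 11·1 + 13·0 + 10·1 + 3·0 = 39
T has the highest total.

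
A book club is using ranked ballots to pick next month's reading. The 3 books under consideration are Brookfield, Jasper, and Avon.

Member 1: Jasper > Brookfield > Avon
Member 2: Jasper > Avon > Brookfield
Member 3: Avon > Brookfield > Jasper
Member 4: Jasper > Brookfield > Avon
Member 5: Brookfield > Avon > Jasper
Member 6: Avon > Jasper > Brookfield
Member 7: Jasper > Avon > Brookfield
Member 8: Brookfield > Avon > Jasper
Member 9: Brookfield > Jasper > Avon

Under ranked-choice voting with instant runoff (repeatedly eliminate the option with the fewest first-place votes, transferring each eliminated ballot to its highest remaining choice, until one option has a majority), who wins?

Jasper

Round 1: Jasper 4, Brookfield 3, Avon 2. Avon has the fewest and is eliminated.
Round 2: Jasper 5, Brookfield 4. Jasper has a majority.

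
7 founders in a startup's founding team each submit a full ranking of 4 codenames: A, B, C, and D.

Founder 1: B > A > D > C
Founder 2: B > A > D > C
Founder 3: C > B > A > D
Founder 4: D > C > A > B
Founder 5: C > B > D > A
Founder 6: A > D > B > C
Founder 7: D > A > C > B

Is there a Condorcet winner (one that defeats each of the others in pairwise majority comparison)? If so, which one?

No Condorcet winner

Head-to-head results (7 voters total):
A vs B: B wins 4–3.
A vs C: A wins 4–3.
A vs D: A wins 4–3.
B vs C: C wins 4–3.
B vs D: B wins 4–3.
C vs D: D wins 5–2.
No candidate beats all others: A beats C beats B beats A, a majority cycle.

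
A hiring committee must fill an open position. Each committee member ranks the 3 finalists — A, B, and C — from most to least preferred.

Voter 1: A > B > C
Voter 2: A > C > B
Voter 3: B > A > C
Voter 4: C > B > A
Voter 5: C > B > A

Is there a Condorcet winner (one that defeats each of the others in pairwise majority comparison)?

No

Head-to-head results (5 voters total):
A vs B: B wins 3–2.
A vs C: A wins 3–2.
B vs C: C wins 3–2.
No candidate beats all others: A beats C beats B beats A, a majority cycle.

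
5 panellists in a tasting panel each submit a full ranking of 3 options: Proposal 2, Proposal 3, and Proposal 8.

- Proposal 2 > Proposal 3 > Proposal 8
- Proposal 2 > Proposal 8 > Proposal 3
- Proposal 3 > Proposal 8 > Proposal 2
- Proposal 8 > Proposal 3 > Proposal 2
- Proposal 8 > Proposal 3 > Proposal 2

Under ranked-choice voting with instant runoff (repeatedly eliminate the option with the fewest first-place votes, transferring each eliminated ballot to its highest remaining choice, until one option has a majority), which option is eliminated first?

Round 1: Proposal 2 2, Proposal 8 2, Proposal 3 1. Proposal 3 has the fewest and is eliminated.
Round 2: Proposal 8 3, Proposal 2 2. Proposal 8 has a majority.

Proposal 3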